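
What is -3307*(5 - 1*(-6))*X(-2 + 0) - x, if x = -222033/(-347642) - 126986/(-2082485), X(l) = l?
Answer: 52670424775359963/723959250370 ≈ 72753.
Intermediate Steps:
x = 506526059017/723959250370 (x = -222033*(-1/347642) - 126986*(-1/2082485) = 222033/347642 + 126986/2082485 = 506526059017/723959250370 ≈ 0.69966)
-3307*(5 - 1*(-6))*X(-2 + 0) - x = -3307*(5 - 1*(-6))*(-2 + 0) - 1*506526059017/723959250370 = -3307*(5 + 6)*(-2) - 506526059017/723959250370 = -36377*(-2) - 506526059017/723959250370 = -3307*(-22) - 506526059017/723959250370 = 72754 - 506526059017/723959250370 = 52670424775359963/723959250370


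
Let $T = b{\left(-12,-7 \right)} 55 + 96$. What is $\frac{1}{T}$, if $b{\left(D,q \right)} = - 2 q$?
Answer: $\frac{1}{866} \approx 0.0011547$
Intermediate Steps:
$T = 866$ ($T = \left(-2\right) \left(-7\right) 55 + 96 = 14 \cdot 55 + 96 = 770 + 96 = 866$)
$\frac{1}{T} = \frac{1}{866}$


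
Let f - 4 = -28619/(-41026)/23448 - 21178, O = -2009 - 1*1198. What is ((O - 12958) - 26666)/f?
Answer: 41202464641488/20368914690133 ≈ 2.0228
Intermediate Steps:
O = -3207 (O = -2009 - 1198 = -3207)
f = -20368914690133/961977648 (f = 4 + (-28619/(-41026)/23448 - 21178) = 4 + (-28619*(-1/41026)*(1/23448) - 21178) = 4 + ((28619/41026)*(1/23448) - 21178) = 4 + (28619/961977648 - 21178) = 4 - 20372762600725/961977648 = -20368914690133/961977648 ≈ -21174.)
((O - 12958) - 26666)/f = ((-3207 - 12958) - 26666)/(-20368914690133/961977648) = (-16165 - 26666)*(-961977648/20368914690133) = -42831*(-961977648/20368914690133) = 41202464641488/20368914690133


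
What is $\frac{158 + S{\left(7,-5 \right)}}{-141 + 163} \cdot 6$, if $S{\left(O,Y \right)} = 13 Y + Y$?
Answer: $24$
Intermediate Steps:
$S{\left(O,Y \right)} = 14 Y$
$\frac{158 + S{\left(7,-5 \right)}}{-141 + 163} \cdot 6 = \frac{158 + 14 \left(-5\right)}{-141 + 163} \cdot 6 = \frac{158 - 70}{22} \cdot 6 = 88 \cdot \frac{1}{22} \cdot 6 = 4 \cdot 6 = 24$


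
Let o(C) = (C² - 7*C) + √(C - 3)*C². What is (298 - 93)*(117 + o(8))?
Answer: 25625 + 13120*√5 ≈ 54962.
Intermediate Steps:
o(C) = C² - 7*C + C²*√(-3 + C) (o(C) = (C² - 7*C) + √(-3 + C)*C² = (C² - 7*C) + C²*√(-3 + C) = C² - 7*C + C²*√(-3 + C))
(298 - 93)*(117 + o(8)) = (298 - 93)*(117 + 8*(-7 + 8 + 8*√(-3 + 8))) = 205*(117 + 8*(-7 + 8 + 8*√5)) = 205*(117 + 8*(1 + 8*√5)) = 205*(117 + (8 + 64*√5)) = 205*(125 + 64*√5) = 25625 + 13120*√5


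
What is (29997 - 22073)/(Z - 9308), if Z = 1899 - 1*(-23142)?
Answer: 7924/15733 ≈ 0.50365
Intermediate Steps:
Z = 25041 (Z = 1899 + 23142 = 25041)
(29997 - 22073)/(Z - 9308) = (29997 - 22073)/(25041 - 9308) = 7924/15733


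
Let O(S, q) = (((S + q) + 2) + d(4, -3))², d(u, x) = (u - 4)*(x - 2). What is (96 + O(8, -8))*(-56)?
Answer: -5600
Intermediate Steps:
d(u, x) = (-4 + u)*(-2 + x)
O(S, q) = (2 + S + q)² (O(S, q) = (((S + q) + 2) + (8 - 4*(-3) - 2*4 + 4*(-3)))² = ((2 + S + q) + (8 + 12 - 8 - 12))² = ((2 + S + q) + 0)² = (2 + S + q)²)
(96 + O(8, -8))*(-56) = (96 + (2 + 8 - 8)²)*(-56) = (96 + 2²)*(-56) = (96 + 4)*(-56) = 100*(-56) = -5600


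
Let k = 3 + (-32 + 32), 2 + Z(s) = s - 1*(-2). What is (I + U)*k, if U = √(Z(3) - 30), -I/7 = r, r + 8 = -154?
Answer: 3402 + 9*I*√3 ≈ 3402.0 + 15.588*I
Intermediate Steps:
r = -162 (r = -8 - 154 = -162)
Z(s) = s (Z(s) = -2 + (s - 1*(-2)) = -2 + (s + 2) = -2 + (2 + s) = s)
I = 1134 (I = -7*(-162) = 1134)
U = 3*I*√3 (U = √(3 - 30) = √(-27) = 3*I*√3 ≈ 5.1962*I)
k = 3 (k = 3 + 0 = 3)
(I + U)*k = (1134 + 3*I*√3)*3 = 3402 + 9*I*√3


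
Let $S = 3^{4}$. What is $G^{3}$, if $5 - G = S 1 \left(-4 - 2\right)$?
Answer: $118370771$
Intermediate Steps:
$S = 81$
$G = 491$ ($G = 5 - 81 \cdot 1 \left(-4 - 2\right) = 5 - 81 \cdot 1 \left(-6\right) = 5 - 81 \left(-6\right) = 5 - -486 = 5 + 486 = 491$)
$G^{3} = 491^{3} = 118370771$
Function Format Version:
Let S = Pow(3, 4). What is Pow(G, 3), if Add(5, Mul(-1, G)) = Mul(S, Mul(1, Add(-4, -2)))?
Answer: 118370771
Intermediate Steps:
S = 81
G = 491 (G = Add(5, Mul(-1, Mul(81, Mul(1, Add(-4, -2))))) = Add(5, Mul(-1, Mul(81, Mul(1, -6)))) = Add(5, Mul(-1, Mul(81, -6))) = Add(5, Mul(-1, -486)) = Add(5, 486) = 491)
Pow(G, 3) = Pow(491, 3) = 118370771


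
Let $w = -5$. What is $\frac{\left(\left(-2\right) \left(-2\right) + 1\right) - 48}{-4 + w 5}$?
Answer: $\frac{43}{29} \approx 1.4828$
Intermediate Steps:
$\frac{\left(\left(-2\right) \left(-2\right) + 1\right) - 48}{-4 + w 5} = \frac{\left(\left(-2\right) \left(-2\right) + 1\right) - 48}{-4 - 25} = \frac{\left(4 + 1\right) - 48}{-4 - 25} = \frac{5 - 48}{-29} = \left(-43\right) \left(- \frac{1}{29}\right) = \frac{43}{29}$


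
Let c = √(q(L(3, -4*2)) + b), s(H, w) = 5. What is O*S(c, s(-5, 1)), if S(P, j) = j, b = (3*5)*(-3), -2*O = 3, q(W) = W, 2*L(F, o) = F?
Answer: -15/2 ≈ -7.5000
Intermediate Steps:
L(F, o) = F/2
O = -3/2 (O = -½*3 = -3/2 ≈ -1.5000)
b = -45 (b = 15*(-3) = -45)
c = I*√174/2 (c = √((½)*3 - 45) = √(3/2 - 45) = √(-87/2) = I*√174/2 ≈ 6.5955*I)
O*S(c, s(-5, 1)) = -3/2*5 = -15/2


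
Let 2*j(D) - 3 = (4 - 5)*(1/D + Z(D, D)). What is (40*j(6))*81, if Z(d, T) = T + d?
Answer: -14850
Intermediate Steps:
j(D) = 3/2 - D - 1/(2*D) (j(D) = 3/2 + ((4 - 5)*(1/D + (D + D)))/2 = 3/2 + (-(1/D + 2*D))/2 = 3/2 + (-1/D - 2*D)/2 = 3/2 + (-D - 1/(2*D)) = 3/2 - D - 1/(2*D))
(40*j(6))*81 = (40*(3/2 - 1*6 - ½/6))*81 = (40*(3/2 - 6 - ½*⅙))*81 = (40*(3/2 - 6 - 1/12))*81 = (40*(-55/12))*81 = -550/3*81 = -14850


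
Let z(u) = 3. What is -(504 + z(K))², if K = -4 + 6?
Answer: -257049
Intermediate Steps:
K = 2
-(504 + z(K))² = -(504 + 3)² = -1*507² = -1*257049 = -257049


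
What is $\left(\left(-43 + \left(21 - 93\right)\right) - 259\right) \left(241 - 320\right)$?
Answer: $29546$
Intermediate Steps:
$\left(\left(-43 + \left(21 - 93\right)\right) - 259\right) \left(241 - 320\right) = \left(\left(-43 - 72\right) - 259\right) \left(-79\right) = \left(-115 - 259\right) \left(-79\right) = \left(-374\right) \left(-79\right) = 29546$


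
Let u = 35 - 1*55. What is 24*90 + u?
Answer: 2140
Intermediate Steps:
u = -20 (u = 35 - 55 = -20)
24*90 + u = 24*90 - 20 = 2160 - 20 = 2140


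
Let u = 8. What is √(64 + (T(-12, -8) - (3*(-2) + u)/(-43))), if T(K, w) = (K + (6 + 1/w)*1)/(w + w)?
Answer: √30497234/688 ≈ 8.0268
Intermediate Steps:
T(K, w) = (6 + K + 1/w)/(2*w) (T(K, w) = (K + (6 + 1/w))/((2*w)) = (6 + K + 1/w)*(1/(2*w)) = (6 + K + 1/w)/(2*w))
√(64 + (T(-12, -8) - (3*(-2) + u)/(-43))) = √(64 + ((½)*(1 - 8*(6 - 12))/(-8)² - (3*(-2) + 8)/(-43))) = √(64 + ((½)*(1/64)*(1 - 8*(-6)) - (-6 + 8)*(-1)/43)) = √(64 + ((½)*(1/64)*(1 + 48) - 2*(-1)/43)) = √(64 + ((½)*(1/64)*49 - 1*(-2/43))) = √(64 + (49/128 + 2/43)) = √(64 + 2363/5504) = √(354619/5504) = √30497234/688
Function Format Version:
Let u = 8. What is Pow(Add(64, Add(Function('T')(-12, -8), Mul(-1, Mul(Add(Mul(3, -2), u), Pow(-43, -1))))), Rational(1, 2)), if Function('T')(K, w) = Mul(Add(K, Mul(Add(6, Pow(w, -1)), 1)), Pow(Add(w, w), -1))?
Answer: Mul(Rational(1, 688), Pow(30497234, Rational(1, 2))) ≈ 8.0268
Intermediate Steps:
Function('T')(K, w) = Mul(Rational(1, 2), Pow(w, -1), Add(6, K, Pow(w, -1))) (Function('T')(K, w) = Mul(Add(K, Add(6, Pow(w, -1))), Pow(Mul(2, w), -1)) = Mul(Add(6, K, Pow(w, -1)), Mul(Rational(1, 2), Pow(w, -1))) = Mul(Rational(1, 2), Pow(w, -1), Add(6, K, Pow(w, -1))))
Pow(Add(64, Add(Function('T')(-12, -8), Mul(-1, Mul(Add(Mul(3, -2), u), Pow(-43, -1))))), Rational(1, 2)) = Pow(Add(64, Add(Mul(Rational(1, 2), Pow(-8, -2), Add(1, Mul(-8, Add(6, -12)))), Mul(-1, Mul(Add(Mul(3, -2), 8), Pow(-43, -1))))), Rational(1, 2)) = Pow(Add(64, Add(Mul(Rational(1, 2), Rational(1, 64), Add(1, Mul(-8, -6))), Mul(-1, Mul(Add(-6, 8), Rational(-1, 43))))), Rational(1, 2)) = Pow(Add(64, Add(Mul(Rational(1, 2), Rational(1, 64), Add(1, 48)), Mul(-1, Mul(2, Rational(-1, 43))))), Rational(1, 2)) = Pow(Add(64, Add(Mul(Rational(1, 2), Rational(1, 64), 49), Mul(-1, Rational(-2, 43)))), Rational(1, 2)) = Pow(Add(64, Add(Rational(49, 128), Rational(2, 43))), Rational(1, 2)) = Pow(Add(64, Rational(2363, 5504)), Rational(1, 2)) = Pow(Rational(354619, 5504), Rational(1, 2)) = Mul(Rational(1, 688), Pow(30497234, Rational(1, 2)))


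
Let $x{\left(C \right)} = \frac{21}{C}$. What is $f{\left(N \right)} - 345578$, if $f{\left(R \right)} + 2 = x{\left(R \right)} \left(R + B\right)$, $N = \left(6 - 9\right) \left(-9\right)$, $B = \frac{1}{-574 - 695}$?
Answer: $- \frac{3946629346}{11421} \approx -3.4556 \cdot 10^{5}$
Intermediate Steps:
$B = - \frac{1}{1269}$ ($B = \frac{1}{-1269} = - \frac{1}{1269} \approx -0.00078802$)
$N = 27$ ($N = \left(-3\right) \left(-9\right) = 27$)
$f{\left(R \right)} = -2 + \frac{21 \left(- \frac{1}{1269} + R\right)}{R}$ ($f{\left(R \right)} = -2 + \frac{21}{R} \left(R - \frac{1}{1269}\right) = -2 + \frac{21}{R} \left(- \frac{1}{1269} + R\right) = -2 + \frac{21 \left(- \frac{1}{1269} + R\right)}{R}$)
$f{\left(N \right)} - 345578 = \left(19 - \frac{7}{423 \cdot 27}\right) - 345578 = \left(19 - \frac{7}{11421}\right) - 345578 = \frac{216992}{11421} - 345578 = - \frac{3946629346}{11421}$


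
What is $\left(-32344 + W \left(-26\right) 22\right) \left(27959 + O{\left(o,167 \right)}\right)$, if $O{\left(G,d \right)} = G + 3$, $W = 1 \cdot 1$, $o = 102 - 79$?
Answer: $-921154260$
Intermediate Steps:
$o = 23$ ($o = 102 - 79 = 23$)
$W = 1$
$O{\left(G,d \right)} = 3 + G$
$\left(-32344 + W \left(-26\right) 22\right) \left(27959 + O{\left(o,167 \right)}\right) = \left(-32344 + 1 \left(-26\right) 22\right) \left(27959 + \left(3 + 23\right)\right) = \left(-32344 - 572\right) \left(27959 + 26\right) = \left(-32344 - 572\right) 27985 = \left(-32916\right) 27985 = -921154260$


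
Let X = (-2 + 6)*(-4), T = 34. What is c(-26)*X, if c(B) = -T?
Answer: 544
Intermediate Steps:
X = -16 (X = 4*(-4) = -16)
c(B) = -34 (c(B) = -1*34 = -34)
c(-26)*X = -34*(-16) = 544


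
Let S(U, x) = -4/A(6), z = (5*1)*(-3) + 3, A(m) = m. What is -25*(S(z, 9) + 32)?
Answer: -2350/3 ≈ -783.33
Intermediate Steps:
z = -12 (z = 5*(-3) + 3 = -15 + 3 = -12)
S(U, x) = -2/3 (S(U, x) = -4/6 = -4*1/6 = -2/3)
-25*(S(z, 9) + 32) = -25*(-2/3 + 32) = -25*94/3 = -2350/3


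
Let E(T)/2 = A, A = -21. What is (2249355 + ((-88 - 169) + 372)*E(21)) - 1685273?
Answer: 559252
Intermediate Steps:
E(T) = -42 (E(T) = 2*(-21) = -42)
(2249355 + ((-88 - 169) + 372)*E(21)) - 1685273 = (2249355 + ((-88 - 169) + 372)*(-42)) - 1685273 = (2249355 + (-257 + 372)*(-42)) - 1685273 = (2249355 + 115*(-42)) - 1685273 = (2249355 - 4830) - 1685273 = 2244525 - 1685273 = 559252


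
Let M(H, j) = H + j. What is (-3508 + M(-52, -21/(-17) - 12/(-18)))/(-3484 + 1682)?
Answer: 181463/91902 ≈ 1.9745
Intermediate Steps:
(-3508 + M(-52, -21/(-17) - 12/(-18)))/(-3484 + 1682) = (-3508 + (-52 + (-21/(-17) - 12/(-18))))/(-3484 + 1682) = (-3508 + (-52 + (-21*(-1/17) - 12*(-1/18))))/(-1802) = (-3508 + (-52 + (21/17 + ⅔)))*(-1/1802) = (-3508 + (-52 + 97/51))*(-1/1802) = (-3508 - 2555/51)*(-1/1802) = -181463/51*(-1/1802) = 181463/91902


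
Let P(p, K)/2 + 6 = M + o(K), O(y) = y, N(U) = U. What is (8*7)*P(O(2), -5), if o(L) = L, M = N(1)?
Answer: -1120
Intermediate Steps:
M = 1
P(p, K) = -10 + 2*K (P(p, K) = -12 + 2*(1 + K) = -12 + (2 + 2*K) = -10 + 2*K)
(8*7)*P(O(2), -5) = (8*7)*(-10 + 2*(-5)) = 56*(-10 - 10) = 56*(-20) = -1120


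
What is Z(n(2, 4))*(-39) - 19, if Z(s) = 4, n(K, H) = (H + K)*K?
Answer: -175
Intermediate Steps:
n(K, H) = K*(H + K)
Z(n(2, 4))*(-39) - 19 = 4*(-39) - 19 = -156 - 19 = -175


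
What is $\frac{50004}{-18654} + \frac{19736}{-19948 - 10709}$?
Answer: $- \frac{316854662}{95312613} \approx -3.3244$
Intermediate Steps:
$\frac{50004}{-18654} + \frac{19736}{-19948 - 10709} = 50004 \left(- \frac{1}{18654}\right) + \frac{19736}{-30657} = - \frac{8334}{3109} + 19736 \left(- \frac{1}{30657}\right) = - \frac{8334}{3109} - \frac{19736}{30657} = - \frac{316854662}{95312613}$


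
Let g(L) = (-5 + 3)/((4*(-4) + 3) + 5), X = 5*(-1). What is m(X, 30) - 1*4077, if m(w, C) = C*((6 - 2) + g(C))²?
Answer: -28281/8 ≈ -3535.1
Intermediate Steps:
X = -5
g(L) = ¼ (g(L) = -2/((-16 + 3) + 5) = -2/(-13 + 5) = -2/(-8) = -2*(-⅛) = ¼)
m(w, C) = 289*C/16 (m(w, C) = C*((6 - 2) + ¼)² = C*(4 + ¼)² = C*(17/4)² = C*(289/16) = 289*C/16)
m(X, 30) - 1*4077 = (289/16)*30 - 1*4077 = 4335/8 - 4077 = -28281/8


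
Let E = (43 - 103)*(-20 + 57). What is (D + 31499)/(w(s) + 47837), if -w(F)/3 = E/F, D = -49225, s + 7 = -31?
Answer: -336794/905573 ≈ -0.37191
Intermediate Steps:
s = -38 (s = -7 - 31 = -38)
E = -2220 (E = -60*37 = -2220)
w(F) = 6660/F (w(F) = -(-6660)/F = 6660/F)
(D + 31499)/(w(s) + 47837) = (-49225 + 31499)/(6660/(-38) + 47837) = -17726/(6660*(-1/38) + 47837) = -17726/(-3330/19 + 47837) = -17726/905573/19 = -17726*19/905573 = -336794/905573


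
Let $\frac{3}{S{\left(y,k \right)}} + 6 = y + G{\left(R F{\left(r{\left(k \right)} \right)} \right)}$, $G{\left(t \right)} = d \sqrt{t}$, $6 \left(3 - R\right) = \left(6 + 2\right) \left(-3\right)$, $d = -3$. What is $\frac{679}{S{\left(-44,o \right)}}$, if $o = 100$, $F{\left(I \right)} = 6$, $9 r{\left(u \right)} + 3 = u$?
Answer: $- \frac{33950}{3} - 679 \sqrt{42} \approx -15717.0$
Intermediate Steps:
$r{\left(u \right)} = - \frac{1}{3} + \frac{u}{9}$
$R = 7$ ($R = 3 - \frac{\left(6 + 2\right) \left(-3\right)}{6} = 3 - \frac{8 \left(-3\right)}{6} = 3 - -4 = 3 + 4 = 7$)
$G{\left(t \right)} = - 3 \sqrt{t}$
$S{\left(y,k \right)} = \frac{3}{-6 + y - 3 \sqrt{42}}$ ($S{\left(y,k \right)} = \frac{3}{-6 + \left(y - 3 \sqrt{7 \cdot 6}\right)} = \frac{3}{-6 + \left(y - 3 \sqrt{42}\right)} = \frac{3}{-6 + y - 3 \sqrt{42}}$)
$\frac{679}{S{\left(-44,o \right)}} = \frac{679}{3 \frac{1}{-6 - 44 - 3 \sqrt{42}}} = \frac{679}{3 \frac{1}{-50 - 3 \sqrt{42}}} = 679 \left(- \frac{50}{3} - \sqrt{42}\right) = - \frac{33950}{3} - 679 \sqrt{42}$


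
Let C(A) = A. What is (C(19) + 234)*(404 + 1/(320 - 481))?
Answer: 715473/7 ≈ 1.0221e+5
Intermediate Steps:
(C(19) + 234)*(404 + 1/(320 - 481)) = (19 + 234)*(404 + 1/(320 - 481)) = 253*(404 + 1/(-161)) = 253*(404 - 1/161) = 253*(65043/161) = 715473/7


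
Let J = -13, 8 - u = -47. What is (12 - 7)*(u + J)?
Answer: 210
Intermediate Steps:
u = 55 (u = 8 - 1*(-47) = 8 + 47 = 55)
(12 - 7)*(u + J) = (12 - 7)*(55 - 13) = 5*42 = 210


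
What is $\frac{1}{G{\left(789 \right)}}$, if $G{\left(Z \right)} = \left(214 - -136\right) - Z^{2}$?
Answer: $- \frac{1}{622171} \approx -1.6073 \cdot 10^{-6}$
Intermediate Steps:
$G{\left(Z \right)} = 350 - Z^{2}$ ($G{\left(Z \right)} = \left(214 + 136\right) - Z^{2} = 350 - Z^{2}$)
$\frac{1}{G{\left(789 \right)}} = \frac{1}{350 - 789^{2}} = \frac{1}{350 - 622521} = \frac{1}{-622171} = - \frac{1}{622171}$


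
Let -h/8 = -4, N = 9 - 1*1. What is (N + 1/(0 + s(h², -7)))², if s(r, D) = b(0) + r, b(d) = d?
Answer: 67125249/1048576 ≈ 64.016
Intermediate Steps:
N = 8 (N = 9 - 1 = 8)
h = 32 (h = -8*(-4) = 32)
s(r, D) = r (s(r, D) = 0 + r = r)
(N + 1/(0 + s(h², -7)))² = (8 + 1/(0 + 32²))² = (8 + 1/(0 + 1024))² = (8 + 1/1024)² = (8193/1024)² = 67125249/1048576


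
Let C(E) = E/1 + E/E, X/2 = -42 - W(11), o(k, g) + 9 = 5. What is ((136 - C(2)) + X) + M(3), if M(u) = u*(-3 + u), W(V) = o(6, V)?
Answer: 57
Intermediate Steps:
o(k, g) = -4 (o(k, g) = -9 + 5 = -4)
W(V) = -4
X = -76 (X = 2*(-42 - 1*(-4)) = 2*(-42 + 4) = 2*(-38) = -76)
C(E) = 1 + E (C(E) = E*1 + 1 = E + 1 = 1 + E)
((136 - C(2)) + X) + M(3) = ((136 - (1 + 2)) - 76) + 3*(-3 + 3) = ((136 - 1*3) - 76) + 3*0 = ((136 - 3) - 76) + 0 = (133 - 76) + 0 = 57 + 0 = 57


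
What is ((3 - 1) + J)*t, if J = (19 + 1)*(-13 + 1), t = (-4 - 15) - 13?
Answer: 7616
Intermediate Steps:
t = -32 (t = -19 - 13 = -32)
J = -240 (J = 20*(-12) = -240)
((3 - 1) + J)*t = ((3 - 1) - 240)*(-32) = (2 - 240)*(-32) = -238*(-32) = 7616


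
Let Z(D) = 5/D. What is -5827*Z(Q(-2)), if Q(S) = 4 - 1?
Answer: -29135/3 ≈ -9711.7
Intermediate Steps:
Q(S) = 3
-5827*Z(Q(-2)) = -29135/3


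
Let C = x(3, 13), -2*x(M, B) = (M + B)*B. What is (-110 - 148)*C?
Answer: 26832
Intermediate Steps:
x(M, B) = -B*(B + M)/2 (x(M, B) = -(M + B)*B/2 = -(B + M)*B/2 = -B*(B + M)/2)
C = -104 (C = -1/2*13*(13 + 3) = -1/2*13*16 = -104)
(-110 - 148)*C = (-110 - 148)*(-104) = -258*(-104) = 26832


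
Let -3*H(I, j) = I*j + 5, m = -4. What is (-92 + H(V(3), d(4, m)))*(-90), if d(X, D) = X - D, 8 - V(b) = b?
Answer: 9630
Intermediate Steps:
V(b) = 8 - b
H(I, j) = -5/3 - I*j/3 (H(I, j) = -(I*j + 5)/3 = -(5 + I*j)/3 = -5/3 - I*j/3)
(-92 + H(V(3), d(4, m)))*(-90) = (-92 + (-5/3 - (8 - 1*3)*(4 - 1*(-4))/3))*(-90) = (-92 + (-5/3 - (8 - 3)*(4 + 4)/3))*(-90) = (-92 + (-5/3 - ⅓*5*8))*(-90) = (-92 + (-5/3 - 40/3))*(-90) = (-92 - 15)*(-90) = -107*(-90) = 9630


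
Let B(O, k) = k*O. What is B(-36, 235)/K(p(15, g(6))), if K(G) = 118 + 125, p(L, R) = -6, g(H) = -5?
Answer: -940/27 ≈ -34.815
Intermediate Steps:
B(O, k) = O*k
K(G) = 243
B(-36, 235)/K(p(15, g(6))) = -36*235/243 = -8460*1/243 = -940/27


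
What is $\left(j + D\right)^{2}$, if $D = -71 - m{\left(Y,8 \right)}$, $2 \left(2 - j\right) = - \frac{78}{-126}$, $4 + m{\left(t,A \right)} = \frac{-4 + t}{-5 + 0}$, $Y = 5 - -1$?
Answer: $\frac{185804161}{44100} \approx 4213.3$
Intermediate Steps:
$Y = 6$ ($Y = 5 + 1 = 6$)
$m{\left(t,A \right)} = - \frac{16}{5} - \frac{t}{5}$ ($m{\left(t,A \right)} = -4 + \frac{-4 + t}{-5 + 0} = -4 + \frac{-4 + t}{-5} = -4 + \left(-4 + t\right) \left(- \frac{1}{5}\right) = -4 - \left(- \frac{4}{5} + \frac{t}{5}\right) = - \frac{16}{5} - \frac{t}{5}$)
$j = \frac{71}{42}$ ($j = 2 - \frac{\left(-78\right) \frac{1}{-126}}{2} = 2 - \frac{\left(-78\right) \left(- \frac{1}{126}\right)}{2} = 2 - \frac{13}{42} = \frac{71}{42} \approx 1.6905$)
$D = - \frac{333}{5}$ ($D = -71 - \left(- \frac{16}{5} - \frac{6}{5}\right) = -71 - - \frac{22}{5} = -71 + \frac{22}{5} = - \frac{333}{5} \approx -66.6$)
$\left(j + D\right)^{2} = \left(\frac{71}{42} - \frac{333}{5}\right)^{2} = \left(- \frac{13631}{210}\right)^{2} = \frac{185804161}{44100}$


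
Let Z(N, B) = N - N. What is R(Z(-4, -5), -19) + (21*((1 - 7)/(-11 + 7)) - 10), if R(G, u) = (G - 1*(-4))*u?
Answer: -109/2 ≈ -54.500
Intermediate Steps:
Z(N, B) = 0
R(G, u) = u*(4 + G) (R(G, u) = (G + 4)*u = (4 + G)*u = u*(4 + G))
R(Z(-4, -5), -19) + (21*((1 - 7)/(-11 + 7)) - 10) = -19*(4 + 0) + (21*((1 - 7)/(-11 + 7)) - 10) = -19*4 + (21*(-6/(-4)) - 10) = -76 + (21*(-6*(-¼)) - 10) = -76 + (21*(3/2) - 10) = -76 + (63/2 - 10) = -76 + 43/2 = -109/2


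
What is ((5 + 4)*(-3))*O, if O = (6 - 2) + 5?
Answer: -243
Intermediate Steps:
O = 9 (O = 4 + 5 = 9)
((5 + 4)*(-3))*O = ((5 + 4)*(-3))*9 = (9*(-3))*9 = -27*9 = -243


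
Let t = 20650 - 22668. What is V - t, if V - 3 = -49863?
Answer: -47842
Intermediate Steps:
t = -2018
V = -49860 (V = 3 - 49863 = -49860)
V - t = -49860 - 1*(-2018) = -49860 + 2018 = -47842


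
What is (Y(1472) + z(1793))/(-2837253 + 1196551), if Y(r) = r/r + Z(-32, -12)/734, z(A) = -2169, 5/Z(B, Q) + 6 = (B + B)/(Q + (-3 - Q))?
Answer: 10457191/7913808904 ≈ 0.0013214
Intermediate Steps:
Z(B, Q) = 5/(-6 - 2*B/3) (Z(B, Q) = 5/(-6 + (B + B)/(Q + (-3 - Q))) = 5/(-6 + (2*B)/(-3)) = 5/(-6 + (2*B)*(-⅓)) = 5/(-6 - 2*B/3))
Y(r) = 33779/33764 (Y(r) = r/r - 15/(18 + 2*(-32))/734 = 1 - 15/(18 - 64)*(1/734) = 1 - 15/(-46)*(1/734) = 1 - 15*(-1/46)*(1/734) = 1 + (15/46)*(1/734) = 1 + 15/33764 = 33779/33764)
(Y(1472) + z(1793))/(-2837253 + 1196551) = (33779/33764 - 2169)/(-2837253 + 1196551) = -73200337/33764/(-1640702) = -73200337/33764*(-1/1640702) = 10457191/7913808904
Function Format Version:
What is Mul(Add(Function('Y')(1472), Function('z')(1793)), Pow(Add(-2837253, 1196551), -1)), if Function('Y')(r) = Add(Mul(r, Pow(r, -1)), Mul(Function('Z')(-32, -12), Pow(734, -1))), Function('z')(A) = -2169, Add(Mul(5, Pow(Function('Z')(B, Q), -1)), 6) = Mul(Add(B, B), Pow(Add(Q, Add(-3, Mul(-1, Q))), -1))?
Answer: Rational(10457191, 7913808904) ≈ 0.0013214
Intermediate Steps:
Function('Z')(B, Q) = Mul(5, Pow(Add(-6, Mul(Rational(-2, 3), B)), -1)) (Function('Z')(B, Q) = Mul(5, Pow(Add(-6, Mul(Add(B, B), Pow(Add(Q, Add(-3, Mul(-1, Q))), -1))), -1)) = Mul(5, Pow(Add(-6, Mul(Mul(2, B), Pow(-3, -1))), -1)) = Mul(5, Pow(Add(-6, Mul(Mul(2, B), Rational(-1, 3))), -1)) = Mul(5, Pow(Add(-6, Mul(Rational(-2, 3), B)), -1)))
Function('Y')(r) = Rational(33779, 33764) (Function('Y')(r) = Add(Mul(r, Pow(r, -1)), Mul(Mul(-15, Pow(Add(18, Mul(2, -32)), -1)), Pow(734, -1))) = Add(1, Mul(Mul(-15, Pow(Add(18, -64), -1)), Rational(1, 734))) = Add(1, Mul(Mul(-15, Pow(-46, -1)), Rational(1, 734))) = Add(1, Mul(Mul(-15, Rational(-1, 46)), Rational(1, 734))) = Add(1, Mul(Rational(15, 46), Rational(1, 734))) = Add(1, Rational(15, 33764)) = Rational(33779, 33764))
Mul(Add(Function('Y')(1472), Function('z')(1793)), Pow(Add(-2837253, 1196551), -1)) = Mul(Add(Rational(33779, 33764), -2169), Pow(Add(-2837253, 1196551), -1)) = Mul(Rational(-73200337, 33764), Pow(-1640702, -1)) = Mul(Rational(-73200337, 33764), Rational(-1, 1640702)) = Rational(10457191, 7913808904)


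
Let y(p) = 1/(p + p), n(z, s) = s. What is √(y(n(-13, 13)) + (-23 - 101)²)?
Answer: √10394202/26 ≈ 124.00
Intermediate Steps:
y(p) = 1/(2*p)
√(y(n(-13, 13)) + (-23 - 101)²) = √((½)/13 + (-23 - 101)²) = √((½)*(1/13) + (-124)²) = √(1/26 + 15376) = √(399777/26) = √10394202/26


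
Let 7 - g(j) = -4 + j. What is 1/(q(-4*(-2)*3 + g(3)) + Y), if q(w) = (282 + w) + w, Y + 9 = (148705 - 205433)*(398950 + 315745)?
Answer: -1/40543217623 ≈ -2.4665e-11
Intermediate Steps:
g(j) = 11 - j (g(j) = 7 - (-4 + j) = 7 + (4 - j) = 11 - j)
Y = -40543217969 (Y = -9 + (148705 - 205433)*(398950 + 315745) = -9 - 56728*714695 = -9 - 40543217960 = -40543217969)
q(w) = 282 + 2*w
1/(q(-4*(-2)*3 + g(3)) + Y) = 1/((282 + 2*(-4*(-2)*3 + (11 - 1*3))) - 40543217969) = 1/((282 + 2*(8*3 + (11 - 3))) - 40543217969) = 1/((282 + 2*(24 + 8)) - 40543217969) = 1/((282 + 2*32) - 40543217969) = 1/((282 + 64) - 40543217969) = 1/(346 - 40543217969) = 1/(-40543217623) = -1/40543217623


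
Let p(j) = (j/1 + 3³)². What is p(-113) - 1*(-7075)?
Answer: 14471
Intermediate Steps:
p(j) = (27 + j)² (p(j) = (j*1 + 27)² = (j + 27)² = (27 + j)²)
p(-113) - 1*(-7075) = (27 - 113)² - 1*(-7075) = (-86)² + 7075 = 7396 + 7075 = 14471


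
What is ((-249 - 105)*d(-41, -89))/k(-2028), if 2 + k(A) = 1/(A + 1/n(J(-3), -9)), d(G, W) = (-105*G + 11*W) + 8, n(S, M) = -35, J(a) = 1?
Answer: 83774331516/141997 ≈ 5.8997e+5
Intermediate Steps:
d(G, W) = 8 - 105*G + 11*W
k(A) = -2 + 1/(-1/35 + A) (k(A) = -2 + 1/(A + 1/(-35)) = -2 + 1/(A - 1/35) = -2 + 1/(-1/35 + A))
((-249 - 105)*d(-41, -89))/k(-2028) = ((-249 - 105)*(8 - 105*(-41) + 11*(-89)))/(((-37 + 70*(-2028))/(1 - 35*(-2028)))) = (-354*(8 + 4305 - 979))/(((-37 - 141960)/(1 + 70980))) = (-354*3334)/((-141997/70981)) = -1180236/((1/70981)*(-141997)) = -1180236/(-141997/70981) = -1180236*(-70981/141997) = 83774331516/141997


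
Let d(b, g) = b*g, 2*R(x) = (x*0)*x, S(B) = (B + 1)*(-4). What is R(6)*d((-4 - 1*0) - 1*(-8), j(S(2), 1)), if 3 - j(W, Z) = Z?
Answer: 0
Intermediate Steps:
S(B) = -4 - 4*B (S(B) = (1 + B)*(-4) = -4 - 4*B)
j(W, Z) = 3 - Z
R(x) = 0 (R(x) = ((x*0)*x)/2 = (0*x)/2 = (1/2)*0 = 0)
R(6)*d((-4 - 1*0) - 1*(-8), j(S(2), 1)) = 0*(((-4 - 1*0) - 1*(-8))*(3 - 1*1)) = 0*(((-4 + 0) + 8)*(3 - 1)) = 0*((-4 + 8)*2) = 0*(4*2) = 0*8 = 0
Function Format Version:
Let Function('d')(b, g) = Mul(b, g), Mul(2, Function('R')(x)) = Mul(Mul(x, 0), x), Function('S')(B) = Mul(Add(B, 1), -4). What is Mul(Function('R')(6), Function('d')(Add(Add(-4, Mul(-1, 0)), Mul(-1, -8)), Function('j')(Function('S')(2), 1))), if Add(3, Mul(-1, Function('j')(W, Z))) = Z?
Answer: 0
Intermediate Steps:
Function('S')(B) = Add(-4, Mul(-4, B)) (Function('S')(B) = Mul(Add(1, B), -4) = Add(-4, Mul(-4, B)))
Function('j')(W, Z) = Add(3, Mul(-1, Z))
Function('R')(x) = 0 (Function('R')(x) = Mul(Rational(1, 2), Mul(Mul(x, 0), x)) = Mul(Rational(1, 2), Mul(0, x)) = Mul(Rational(1, 2), 0) = 0)
Mul(Function('R')(6), Function('d')(Add(Add(-4, Mul(-1, 0)), Mul(-1, -8)), Function('j')(Function('S')(2), 1))) = Mul(0, Mul(Add(Add(-4, Mul(-1, 0)), Mul(-1, -8)), Add(3, Mul(-1, 1)))) = Mul(0, Mul(Add(Add(-4, 0), 8), Add(3, -1))) = Mul(0, Mul(Add(-4, 8), 2)) = Mul(0, Mul(4, 2)) = Mul(0, 8) = 0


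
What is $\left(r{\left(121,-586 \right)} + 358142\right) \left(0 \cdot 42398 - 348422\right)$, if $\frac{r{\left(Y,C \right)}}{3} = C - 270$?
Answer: $-123889804228$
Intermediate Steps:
$r{\left(Y,C \right)} = -810 + 3 C$ ($r{\left(Y,C \right)} = 3 \left(C - 270\right) = 3 \left(-270 + C\right) = -810 + 3 C$)
$\left(r{\left(121,-586 \right)} + 358142\right) \left(0 \cdot 42398 - 348422\right) = \left(\left(-810 + 3 \left(-586\right)\right) + 358142\right) \left(0 \cdot 42398 - 348422\right) = \left(\left(-810 - 1758\right) + 358142\right) \left(0 - 348422\right) = \left(-2568 + 358142\right) \left(-348422\right) = 355574 \left(-348422\right) = -123889804228$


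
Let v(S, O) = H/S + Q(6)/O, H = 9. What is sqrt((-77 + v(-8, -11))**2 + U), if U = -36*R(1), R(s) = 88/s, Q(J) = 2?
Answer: 9*sqrt(283369)/88 ≈ 54.442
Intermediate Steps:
v(S, O) = 2/O + 9/S (v(S, O) = 9/S + 2/O = 2/O + 9/S)
U = -3168 (U = -3168/1 = -3168 ≈ -3168.0)
sqrt((-77 + v(-8, -11))**2 + U) = sqrt((-77 + (2/(-11) + 9/(-8)))**2 - 3168) = sqrt((-77 + (2*(-1/11) + 9*(-1/8)))**2 - 3168) = sqrt((-77 + (-2/11 - 9/8))**2 - 3168) = sqrt((-77 - 115/88)**2 - 3168) = sqrt((-6891/88)**2 - 3168) = sqrt(47485881/7744 - 3168) = sqrt(22952889/7744) = 9*sqrt(283369)/88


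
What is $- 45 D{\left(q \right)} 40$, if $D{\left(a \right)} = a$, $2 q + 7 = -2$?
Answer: $8100$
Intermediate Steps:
$q = - \frac{9}{2}$ ($q = - \frac{7}{2} + \frac{1}{2} \left(-2\right) = - \frac{7}{2} - 1 = - \frac{9}{2} \approx -4.5$)
$- 45 D{\left(q \right)} 40 = \left(-45\right) \left(- \frac{9}{2}\right) 40 = \frac{405}{2} \cdot 40 = 8100$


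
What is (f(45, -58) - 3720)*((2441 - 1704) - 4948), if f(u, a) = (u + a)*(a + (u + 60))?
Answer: 18237841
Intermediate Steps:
f(u, a) = (a + u)*(60 + a + u) (f(u, a) = (a + u)*(a + (60 + u)) = (a + u)*(60 + a + u))
(f(45, -58) - 3720)*((2441 - 1704) - 4948) = (((-58)**2 + 45**2 + 60*(-58) + 60*45 + 2*(-58)*45) - 3720)*((2441 - 1704) - 4948) = ((3364 + 2025 - 3480 + 2700 - 5220) - 3720)*(737 - 4948) = (-611 - 3720)*(-4211) = -4331*(-4211) = 18237841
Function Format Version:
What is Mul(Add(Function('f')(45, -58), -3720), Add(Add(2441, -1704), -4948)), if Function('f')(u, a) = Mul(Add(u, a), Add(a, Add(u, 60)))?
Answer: 18237841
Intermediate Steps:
Function('f')(u, a) = Mul(Add(a, u), Add(60, a, u)) (Function('f')(u, a) = Mul(Add(a, u), Add(a, Add(60, u))) = Mul(Add(a, u), Add(60, a, u)))
Mul(Add(Function('f')(45, -58), -3720), Add(Add(2441, -1704), -4948)) = Mul(Add(Add(Pow(-58, 2), Pow(45, 2), Mul(60, -58), Mul(60, 45), Mul(2, -58, 45)), -3720), Add(Add(2441, -1704), -4948)) = Mul(Add(Add(3364, 2025, -3480, 2700, -5220), -3720), Add(737, -4948)) = Mul(Add(-611, -3720), -4211) = Mul(-4331, -4211) = 18237841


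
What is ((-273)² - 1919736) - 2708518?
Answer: -4553725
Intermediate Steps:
((-273)² - 1919736) - 2708518 = (74529 - 1919736) - 2708518 = -1845207 - 2708518 = -4553725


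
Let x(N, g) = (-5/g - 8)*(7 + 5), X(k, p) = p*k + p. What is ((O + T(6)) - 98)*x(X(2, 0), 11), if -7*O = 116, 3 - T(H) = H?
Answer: 918468/77 ≈ 11928.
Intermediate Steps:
T(H) = 3 - H
O = -116/7 (O = -⅐*116 = -116/7 ≈ -16.571)
X(k, p) = p + k*p (X(k, p) = k*p + p = p + k*p)
x(N, g) = -96 - 60/g (x(N, g) = (-8 - 5/g)*12 = -96 - 60/g)
((O + T(6)) - 98)*x(X(2, 0), 11) = ((-116/7 + (3 - 1*6)) - 98)*(-96 - 60/11) = ((-116/7 + (3 - 6)) - 98)*(-96 - 60*1/11) = ((-116/7 - 3) - 98)*(-96 - 60/11) = (-137/7 - 98)*(-1116/11) = -823/7*(-1116/11) = 918468/77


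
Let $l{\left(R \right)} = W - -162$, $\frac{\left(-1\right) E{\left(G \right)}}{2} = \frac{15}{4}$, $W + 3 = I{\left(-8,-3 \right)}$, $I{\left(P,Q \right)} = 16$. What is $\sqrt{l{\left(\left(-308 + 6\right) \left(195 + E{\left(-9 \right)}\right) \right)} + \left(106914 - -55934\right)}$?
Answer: $7 \sqrt{3327} \approx 403.76$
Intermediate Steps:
$W = 13$ ($W = -3 + 16 = 13$)
$E{\left(G \right)} = - \frac{15}{2}$ ($E{\left(G \right)} = - 2 \cdot \frac{15}{4} = - 2 \cdot 15 \cdot \frac{1}{4} = \left(-2\right) \frac{15}{4} = - \frac{15}{2}$)
$l{\left(R \right)} = 175$ ($l{\left(R \right)} = 13 - -162 = 13 + 162 = 175$)
$\sqrt{l{\left(\left(-308 + 6\right) \left(195 + E{\left(-9 \right)}\right) \right)} + \left(106914 - -55934\right)} = \sqrt{175 + \left(106914 - -55934\right)} = \sqrt{175 + \left(106914 + 55934\right)} = \sqrt{175 + 162848} = \sqrt{163023} = 7 \sqrt{3327}$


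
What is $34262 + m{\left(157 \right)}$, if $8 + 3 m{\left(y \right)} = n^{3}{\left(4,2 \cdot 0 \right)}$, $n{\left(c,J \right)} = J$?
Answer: $\frac{102778}{3} \approx 34259.0$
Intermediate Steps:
$m{\left(y \right)} = - \frac{8}{3}$ ($m{\left(y \right)} = - \frac{8}{3} + \frac{\left(2 \cdot 0\right)^{3}}{3} = - \frac{8}{3} + \frac{0^{3}}{3} = - \frac{8}{3} + \frac{1}{3} \cdot 0 = - \frac{8}{3} + 0 = - \frac{8}{3}$)
$34262 + m{\left(157 \right)} = 34262 - \frac{8}{3} = \frac{102778}{3}$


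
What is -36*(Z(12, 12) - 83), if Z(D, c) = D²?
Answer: -2196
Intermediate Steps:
-36*(Z(12, 12) - 83) = -36*(12² - 83) = -36*(144 - 83) = -36*61 = -2196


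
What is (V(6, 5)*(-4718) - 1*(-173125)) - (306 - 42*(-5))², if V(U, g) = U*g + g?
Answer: -258261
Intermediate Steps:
V(U, g) = g + U*g
(V(6, 5)*(-4718) - 1*(-173125)) - (306 - 42*(-5))² = ((5*(1 + 6))*(-4718) - 1*(-173125)) - (306 - 42*(-5))² = ((5*7)*(-4718) + 173125) - (306 + 210)² = (35*(-4718) + 173125) - 1*516² = (-165130 + 173125) - 1*266256 = 7995 - 266256 = -258261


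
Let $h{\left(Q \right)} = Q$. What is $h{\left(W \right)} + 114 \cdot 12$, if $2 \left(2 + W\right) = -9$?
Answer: $\frac{2723}{2} \approx 1361.5$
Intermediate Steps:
$W = - \frac{13}{2}$ ($W = -2 + \frac{1}{2} \left(-9\right) = -2 - \frac{9}{2} = - \frac{13}{2} \approx -6.5$)
$h{\left(W \right)} + 114 \cdot 12 = - \frac{13}{2} + 114 \cdot 12 = - \frac{13}{2} + 1368 = \frac{2723}{2}$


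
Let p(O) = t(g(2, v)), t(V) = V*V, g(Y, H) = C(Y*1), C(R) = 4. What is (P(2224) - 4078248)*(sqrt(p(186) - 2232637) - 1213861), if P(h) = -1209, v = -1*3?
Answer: 4951893753477 - 12238371*I*sqrt(248069) ≈ 4.9519e+12 - 6.0955e+9*I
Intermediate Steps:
v = -3
g(Y, H) = 4
t(V) = V**2
p(O) = 16 (p(O) = 4**2 = 16)
(P(2224) - 4078248)*(sqrt(p(186) - 2232637) - 1213861) = (-1209 - 4078248)*(sqrt(16 - 2232637) - 1213861) = -4079457*(sqrt(-2232621) - 1213861) = -4079457*(3*I*sqrt(248069) - 1213861) = -4079457*(-1213861 + 3*I*sqrt(248069)) = 4951893753477 - 12238371*I*sqrt(248069)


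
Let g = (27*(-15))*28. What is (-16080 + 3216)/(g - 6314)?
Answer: 6432/8827 ≈ 0.72867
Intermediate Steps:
g = -11340 (g = -405*28 = -11340)
(-16080 + 3216)/(g - 6314) = (-16080 + 3216)/(-11340 - 6314) = -12864/(-17654) = -12864*(-1/17654) = 6432/8827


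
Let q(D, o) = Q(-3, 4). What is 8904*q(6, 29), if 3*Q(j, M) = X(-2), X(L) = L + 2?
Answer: 0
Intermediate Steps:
X(L) = 2 + L
Q(j, M) = 0 (Q(j, M) = (2 - 2)/3 = (1/3)*0 = 0)
q(D, o) = 0
8904*q(6, 29) = 8904*0 = 0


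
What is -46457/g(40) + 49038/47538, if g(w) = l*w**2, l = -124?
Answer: 1989602011/1571923200 ≈ 1.2657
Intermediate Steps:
g(w) = -124*w**2
-46457/g(40) + 49038/47538 = -46457/((-124*40**2)) + 49038/47538 = -46457/((-124*1600)) + 49038*(1/47538) = -46457/(-198400) + 8173/7923 = -46457*(-1/198400) + 8173/7923 = 46457/198400 + 8173/7923 = 1989602011/1571923200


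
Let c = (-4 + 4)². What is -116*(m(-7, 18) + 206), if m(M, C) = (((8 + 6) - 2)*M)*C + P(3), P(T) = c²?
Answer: 151496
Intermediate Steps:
c = 0 (c = 0² = 0)
P(T) = 0 (P(T) = 0² = 0)
m(M, C) = 12*C*M (m(M, C) = (((8 + 6) - 2)*M)*C + 0 = ((14 - 2)*M)*C + 0 = (12*M)*C + 0 = 12*C*M + 0 = 12*C*M)
-116*(m(-7, 18) + 206) = -116*(12*18*(-7) + 206) = -116*(-1512 + 206) = -116*(-1306) = 151496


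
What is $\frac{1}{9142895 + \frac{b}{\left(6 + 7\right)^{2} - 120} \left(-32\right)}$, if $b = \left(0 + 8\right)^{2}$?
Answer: $\frac{49}{447999807} \approx 1.0938 \cdot 10^{-7}$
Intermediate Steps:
$b = 64$ ($b = 8^{2} = 64$)
$\frac{1}{9142895 + \frac{b}{\left(6 + 7\right)^{2} - 120} \left(-32\right)} = \frac{1}{9142895 + \frac{1}{\left(6 + 7\right)^{2} - 120} \cdot 64 \left(-32\right)} = \frac{1}{9142895 + \frac{1}{13^{2} - 120} \cdot 64 \left(-32\right)} = \frac{1}{9142895 + \frac{1}{169 - 120} \cdot 64 \left(-32\right)} = \frac{1}{9142895 + \frac{1}{49} \cdot 64 \left(-32\right)} = \frac{1}{9142895 + \frac{64}{49} \left(-32\right)} = \frac{1}{9142895 - \frac{2048}{49}} = \frac{1}{\frac{447999807}{49}} = \frac{49}{447999807}$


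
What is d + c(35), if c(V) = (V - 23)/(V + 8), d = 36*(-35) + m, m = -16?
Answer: -54856/43 ≈ -1275.7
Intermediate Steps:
d = -1276 (d = 36*(-35) - 16 = -1260 - 16 = -1276)
c(V) = (-23 + V)/(8 + V)
d + c(35) = -1276 + (-23 + 35)/(8 + 35) = -1276 + 12/43 = -54856/43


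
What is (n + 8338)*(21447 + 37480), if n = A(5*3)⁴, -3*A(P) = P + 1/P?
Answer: 2168499989395102/4100625 ≈ 5.2882e+8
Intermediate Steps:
A(P) = -P/3 - 1/(3*P) (A(P) = -(P + 1/P)/3 = -P/3 - 1/(3*P))
n = 2608757776/4100625 (n = ((-1 - (5*3)²)/(3*((5*3))))⁴ = ((⅓)*(-1 - 1*15²)/15)⁴ = ((⅓)*(1/15)*(-1 - 1*225))⁴ = ((⅓)*(1/15)*(-1 - 225))⁴ = ((⅓)*(1/15)*(-226))⁴ = (-226/45)⁴ = 2608757776/4100625 ≈ 636.19)
(n + 8338)*(21447 + 37480) = (2608757776/4100625 + 8338)*(21447 + 37480) = (36799769026/4100625)*58927 = 2168499989395102/4100625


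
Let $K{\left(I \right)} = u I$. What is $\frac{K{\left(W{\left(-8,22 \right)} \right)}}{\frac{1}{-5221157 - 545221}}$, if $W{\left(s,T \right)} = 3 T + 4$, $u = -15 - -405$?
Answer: $-157422119400$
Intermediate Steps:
$u = 390$ ($u = -15 + 405 = 390$)
$W{\left(s,T \right)} = 4 + 3 T$
$K{\left(I \right)} = 390 I$
$\frac{K{\left(W{\left(-8,22 \right)} \right)}}{\frac{1}{-5221157 - 545221}} = \frac{390 \left(4 + 3 \cdot 22\right)}{\frac{1}{-5221157 - 545221}} = \frac{390 \left(4 + 66\right)}{\frac{1}{-5766378}} = \frac{390 \cdot 70}{- \frac{1}{5766378}} = 27300 \left(-5766378\right) = -157422119400$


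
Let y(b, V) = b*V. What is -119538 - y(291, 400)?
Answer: -235938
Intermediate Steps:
y(b, V) = V*b
-119538 - y(291, 400) = -119538 - 400*291 = -119538 - 1*116400 = -119538 - 116400 = -235938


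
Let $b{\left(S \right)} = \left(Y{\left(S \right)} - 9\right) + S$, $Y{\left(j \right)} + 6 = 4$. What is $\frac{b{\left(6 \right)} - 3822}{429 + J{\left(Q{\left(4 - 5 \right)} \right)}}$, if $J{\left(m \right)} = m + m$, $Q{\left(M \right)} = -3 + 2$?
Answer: $- \frac{3827}{427} \approx -8.9625$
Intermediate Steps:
$Y{\left(j \right)} = -2$ ($Y{\left(j \right)} = -6 + 4 = -2$)
$Q{\left(M \right)} = -1$
$J{\left(m \right)} = 2 m$
$b{\left(S \right)} = -11 + S$ ($b{\left(S \right)} = \left(-2 - 9\right) + S = -11 + S$)
$\frac{b{\left(6 \right)} - 3822}{429 + J{\left(Q{\left(4 - 5 \right)} \right)}} = \frac{\left(-11 + 6\right) - 3822}{429 + 2 \left(-1\right)} = \frac{-5 - 3822}{429 - 2} = - \frac{3827}{427}$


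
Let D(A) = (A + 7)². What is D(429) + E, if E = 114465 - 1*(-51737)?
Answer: 356298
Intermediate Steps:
E = 166202 (E = 114465 + 51737 = 166202)
D(A) = (7 + A)²
D(429) + E = (7 + 429)² + 166202 = 436² + 166202 = 190096 + 166202 = 356298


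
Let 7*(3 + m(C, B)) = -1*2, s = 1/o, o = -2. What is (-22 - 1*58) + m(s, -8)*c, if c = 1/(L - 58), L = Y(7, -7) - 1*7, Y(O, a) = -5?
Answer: -39177/490 ≈ -79.953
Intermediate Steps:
s = -½ (s = 1/(-2) = -½ ≈ -0.50000)
L = -12 (L = -5 - 1*7 = -5 - 7 = -12)
m(C, B) = -23/7 (m(C, B) = -3 + (-1*2)/7 = -3 + (⅐)*(-2) = -3 - 2/7 = -23/7)
c = -1/70 (c = 1/(-12 - 58) = 1/(-70) = -1/70 ≈ -0.014286)
(-22 - 1*58) + m(s, -8)*c = (-22 - 1*58) - 23/7*(-1/70) = (-22 - 58) + 23/490 = -80 + 23/490 = -39177/490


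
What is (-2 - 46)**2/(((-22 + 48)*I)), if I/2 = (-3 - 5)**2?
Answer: 9/13 ≈ 0.69231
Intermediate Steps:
I = 128 (I = 2*(-3 - 5)**2 = 2*(-8)**2 = 2*64 = 128)
(-2 - 46)**2/(((-22 + 48)*I)) = (-2 - 46)**2/(((-22 + 48)*128)) = (-48)**2/((26*128)) = 2304/3328 = 2304*(1/3328) = 9/13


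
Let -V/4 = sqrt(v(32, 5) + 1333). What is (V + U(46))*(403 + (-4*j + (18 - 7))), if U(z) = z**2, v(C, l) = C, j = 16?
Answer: 740600 - 1400*sqrt(1365) ≈ 6.8888e+5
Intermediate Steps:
V = -4*sqrt(1365) (V = -4*sqrt(32 + 1333) = -4*sqrt(1365) ≈ -147.78)
(V + U(46))*(403 + (-4*j + (18 - 7))) = (-4*sqrt(1365) + 46**2)*(403 + (-4*16 + (18 - 7))) = (-4*sqrt(1365) + 2116)*(403 + (-64 + 11)) = (2116 - 4*sqrt(1365))*(403 - 53) = (2116 - 4*sqrt(1365))*350 = 740600 - 1400*sqrt(1365)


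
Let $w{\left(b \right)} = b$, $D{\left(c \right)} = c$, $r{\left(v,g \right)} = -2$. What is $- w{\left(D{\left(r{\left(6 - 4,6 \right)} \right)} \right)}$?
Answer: $2$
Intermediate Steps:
$- w{\left(D{\left(r{\left(6 - 4,6 \right)} \right)} \right)} = \left(-1\right) \left(-2\right) = 2$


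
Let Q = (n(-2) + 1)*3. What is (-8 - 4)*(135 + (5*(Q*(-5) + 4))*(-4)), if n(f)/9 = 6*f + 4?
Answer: 254940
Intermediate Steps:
n(f) = 36 + 54*f (n(f) = 9*(6*f + 4) = 9*(4 + 6*f) = 36 + 54*f)
Q = -213 (Q = ((36 + 54*(-2)) + 1)*3 = ((36 - 108) + 1)*3 = (-72 + 1)*3 = -71*3 = -213)
(-8 - 4)*(135 + (5*(Q*(-5) + 4))*(-4)) = (-8 - 4)*(135 + (5*(-213*(-5) + 4))*(-4)) = -12*(135 + (5*(1065 + 4))*(-4)) = -12*(135 + (5*1069)*(-4)) = -12*(135 + 5345*(-4)) = -12*(135 - 21380) = -12*(-21245) = 254940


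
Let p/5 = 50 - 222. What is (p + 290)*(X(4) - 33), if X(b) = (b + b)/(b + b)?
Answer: 18240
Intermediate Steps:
X(b) = 1 (X(b) = (2*b)/((2*b)) = (2*b)*(1/(2*b)) = 1)
p = -860 (p = 5*(50 - 222) = 5*(-172) = -860)
(p + 290)*(X(4) - 33) = (-860 + 290)*(1 - 33) = -570*(-32) = 18240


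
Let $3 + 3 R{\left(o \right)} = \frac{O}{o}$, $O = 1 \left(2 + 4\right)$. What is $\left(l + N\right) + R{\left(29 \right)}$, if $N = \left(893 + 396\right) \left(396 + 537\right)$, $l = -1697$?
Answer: $\frac{34827233}{29} \approx 1.2009 \cdot 10^{6}$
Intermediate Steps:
$O = 6$ ($O = 1 \cdot 6 = 6$)
$N = 1202637$ ($N = 1289 \cdot 933 = 1202637$)
$R{\left(o \right)} = -1 + \frac{2}{o}$ ($R{\left(o \right)} = -1 + \frac{6 \frac{1}{o}}{3} = -1 + \frac{2}{o}$)
$\left(l + N\right) + R{\left(29 \right)} = \left(-1697 + 1202637\right) + \frac{2 - 29}{29} = 1200940 + \frac{2 - 29}{29} = 1200940 + \frac{1}{29} \left(-27\right) = 1200940 - \frac{27}{29} = \frac{34827233}{29}$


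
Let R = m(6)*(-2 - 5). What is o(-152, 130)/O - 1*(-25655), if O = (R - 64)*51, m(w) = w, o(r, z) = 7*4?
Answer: 69345451/2703 ≈ 25655.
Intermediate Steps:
o(r, z) = 28
R = -42 (R = 6*(-2 - 5) = 6*(-7) = -42)
O = -5406 (O = (-42 - 64)*51 = -106*51 = -5406)
o(-152, 130)/O - 1*(-25655) = 28/(-5406) - 1*(-25655) = 28*(-1/5406) + 25655 = -14/2703 + 25655 = 69345451/2703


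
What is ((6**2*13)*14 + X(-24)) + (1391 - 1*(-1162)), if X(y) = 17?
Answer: 9122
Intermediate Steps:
((6**2*13)*14 + X(-24)) + (1391 - 1*(-1162)) = ((6**2*13)*14 + 17) + (1391 - 1*(-1162)) = ((36*13)*14 + 17) + (1391 + 1162) = (468*14 + 17) + 2553 = (6552 + 17) + 2553 = 6569 + 2553 = 9122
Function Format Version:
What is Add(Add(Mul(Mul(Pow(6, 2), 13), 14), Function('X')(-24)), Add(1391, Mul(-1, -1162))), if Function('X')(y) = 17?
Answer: 9122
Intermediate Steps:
Add(Add(Mul(Mul(Pow(6, 2), 13), 14), Function('X')(-24)), Add(1391, Mul(-1, -1162))) = Add(Add(Mul(Mul(Pow(6, 2), 13), 14), 17), Add(1391, Mul(-1, -1162))) = Add(Add(Mul(Mul(36, 13), 14), 17), Add(1391, 1162)) = Add(Add(Mul(468, 14), 17), 2553) = Add(Add(6552, 17), 2553) = Add(6569, 2553) = 9122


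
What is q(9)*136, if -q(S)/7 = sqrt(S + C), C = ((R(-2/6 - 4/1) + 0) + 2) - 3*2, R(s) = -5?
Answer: 0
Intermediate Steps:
C = -9 (C = ((-5 + 0) + 2) - 3*2 = (-5 + 2) - 6 = -3 - 6 = -9)
q(S) = -7*sqrt(-9 + S) (q(S) = -7*sqrt(S - 9) = -7*sqrt(-9 + S))
q(9)*136 = -7*sqrt(-9 + 9)*136 = -7*sqrt(0)*136 = -7*0*136 = 0*136 = 0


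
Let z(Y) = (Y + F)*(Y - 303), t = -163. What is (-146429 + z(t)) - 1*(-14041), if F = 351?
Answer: -219996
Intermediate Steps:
z(Y) = (-303 + Y)*(351 + Y) (z(Y) = (Y + 351)*(Y - 303) = (351 + Y)*(-303 + Y) = (-303 + Y)*(351 + Y))
(-146429 + z(t)) - 1*(-14041) = (-146429 + (-106353 + (-163)² + 48*(-163))) - 1*(-14041) = (-146429 + (-106353 + 26569 - 7824)) + 14041 = (-146429 - 87608) + 14041 = -234037 + 14041 = -219996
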